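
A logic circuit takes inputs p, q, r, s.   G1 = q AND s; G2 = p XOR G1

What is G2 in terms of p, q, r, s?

p XOR (q AND s)

G1 = q AND s
G2 = p XOR G1 = p XOR (q AND s)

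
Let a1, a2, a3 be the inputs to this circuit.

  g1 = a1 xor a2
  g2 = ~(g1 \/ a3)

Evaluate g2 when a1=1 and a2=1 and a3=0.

1

g1 = 1 xor 1 = 0
g2 = ~(0 \/ 0) = 1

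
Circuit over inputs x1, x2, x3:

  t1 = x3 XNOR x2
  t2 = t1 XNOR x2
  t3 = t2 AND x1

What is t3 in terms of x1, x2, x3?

((x3 XNOR x2) XNOR x2) AND x1

t1 = x3 XNOR x2
t2 = t1 XNOR x2 = (x3 XNOR x2) XNOR x2
t3 = t2 AND x1 = ((x3 XNOR x2) XNOR x2) AND x1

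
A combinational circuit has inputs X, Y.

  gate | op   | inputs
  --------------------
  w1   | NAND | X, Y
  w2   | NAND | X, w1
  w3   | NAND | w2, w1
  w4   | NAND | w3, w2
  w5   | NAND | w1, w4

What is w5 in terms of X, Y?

w1 = X NAND Y
w2 = X NAND w1 = X NAND (X NAND Y)
w3 = w2 NAND w1 = (X NAND (X NAND Y)) NAND (X NAND Y)
w4 = w3 NAND w2 = ((X NAND (X NAND Y)) NAND (X NAND Y)) NAND (X NAND (X NAND Y))
w5 = w1 NAND w4 = (X NAND Y) NAND (((X NAND (X NAND Y)) NAND (X NAND Y)) NAND (X NAND (X NAND Y)))

(X NAND Y) NAND (((X NAND (X NAND Y)) NAND (X NAND Y)) NAND (X NAND (X NAND Y)))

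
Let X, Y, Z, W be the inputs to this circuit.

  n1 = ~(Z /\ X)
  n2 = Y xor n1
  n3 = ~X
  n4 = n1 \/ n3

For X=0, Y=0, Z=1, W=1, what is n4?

n1 = ~(1 /\ 0) = 1
n3 = ~0 = 1
n4 = 1 \/ 1 = 1

1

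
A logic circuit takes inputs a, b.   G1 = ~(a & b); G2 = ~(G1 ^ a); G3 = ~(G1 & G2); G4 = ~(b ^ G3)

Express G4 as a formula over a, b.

~(b ^ (~((~(a & b)) & (~((~(a & b)) ^ a)))))

G1 = ~(a & b)
G2 = ~(G1 ^ a) = ~((~(a & b)) ^ a)
G3 = ~(G1 & G2) = ~((~(a & b)) & (~((~(a & b)) ^ a)))
G4 = ~(b ^ G3) = ~(b ^ (~((~(a & b)) & (~((~(a & b)) ^ a)))))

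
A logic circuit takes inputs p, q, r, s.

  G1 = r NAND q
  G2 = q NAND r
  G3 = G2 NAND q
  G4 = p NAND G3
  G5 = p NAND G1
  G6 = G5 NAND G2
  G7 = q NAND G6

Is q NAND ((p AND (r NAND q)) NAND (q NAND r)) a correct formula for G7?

G1 = r NAND q
G2 = q NAND r
G5 = p NAND G1 = p NAND (r NAND q)
G6 = G5 NAND G2 = (p NAND (r NAND q)) NAND (q NAND r)
G7 = q NAND G6 = q NAND ((p NAND (r NAND q)) NAND (q NAND r))
At p=0, q=1, r=0, s=0: circuit gives 1, formula gives 0.

No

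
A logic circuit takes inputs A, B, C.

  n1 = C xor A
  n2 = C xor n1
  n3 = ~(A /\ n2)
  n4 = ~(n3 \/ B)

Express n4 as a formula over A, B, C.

~((~(A /\ (C xor (C xor A)))) \/ B)

n1 = C xor A
n2 = C xor n1 = C xor (C xor A)
n3 = ~(A /\ n2) = ~(A /\ (C xor (C xor A)))
n4 = ~(n3 \/ B) = ~((~(A /\ (C xor (C xor A)))) \/ B)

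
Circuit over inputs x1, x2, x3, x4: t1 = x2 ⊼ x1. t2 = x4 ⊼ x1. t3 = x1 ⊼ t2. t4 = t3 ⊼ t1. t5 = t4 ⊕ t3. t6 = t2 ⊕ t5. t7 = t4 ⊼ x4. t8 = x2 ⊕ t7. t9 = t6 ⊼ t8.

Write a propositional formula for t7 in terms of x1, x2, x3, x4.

t1 = x2 ⊼ x1
t2 = x4 ⊼ x1
t3 = x1 ⊼ t2 = x1 ⊼ (x4 ⊼ x1)
t4 = t3 ⊼ t1 = (x1 ⊼ (x4 ⊼ x1)) ⊼ (x2 ⊼ x1)
t7 = t4 ⊼ x4 = ((x1 ⊼ (x4 ⊼ x1)) ⊼ (x2 ⊼ x1)) ⊼ x4

((x1 ⊼ (x4 ⊼ x1)) ⊼ (x2 ⊼ x1)) ⊼ x4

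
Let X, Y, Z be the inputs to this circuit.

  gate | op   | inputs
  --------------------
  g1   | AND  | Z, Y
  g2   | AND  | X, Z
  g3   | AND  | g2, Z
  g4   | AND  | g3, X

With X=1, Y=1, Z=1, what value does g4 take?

1

g2 = 1 AND 1 = 1
g3 = 1 AND 1 = 1
g4 = 1 AND 1 = 1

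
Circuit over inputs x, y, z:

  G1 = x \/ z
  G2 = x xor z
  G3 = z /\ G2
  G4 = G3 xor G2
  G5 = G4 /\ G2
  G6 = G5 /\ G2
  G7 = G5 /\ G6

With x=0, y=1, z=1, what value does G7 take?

G2 = 0 xor 1 = 1
G3 = 1 /\ 1 = 1
G4 = 1 xor 1 = 0
G5 = 0 /\ 1 = 0
G6 = 0 /\ 1 = 0
G7 = 0 /\ 0 = 0

0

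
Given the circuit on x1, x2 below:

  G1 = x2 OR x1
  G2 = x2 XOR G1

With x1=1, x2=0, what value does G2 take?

1

G1 = 0 OR 1 = 1
G2 = 0 XOR 1 = 1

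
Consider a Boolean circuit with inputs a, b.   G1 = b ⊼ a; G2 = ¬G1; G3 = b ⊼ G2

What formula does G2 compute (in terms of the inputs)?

G1 = b ⊼ a
G2 = ¬G1 = ¬(b ⊼ a)

¬(b ⊼ a)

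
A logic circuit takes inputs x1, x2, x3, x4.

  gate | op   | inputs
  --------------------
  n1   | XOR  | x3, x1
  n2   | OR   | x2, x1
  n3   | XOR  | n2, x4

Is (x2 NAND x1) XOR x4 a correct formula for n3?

No

n2 = x2 OR x1
n3 = n2 XOR x4 = (x2 OR x1) XOR x4
At x1=0, x2=0, x3=0, x4=0: circuit gives 0, formula gives 1.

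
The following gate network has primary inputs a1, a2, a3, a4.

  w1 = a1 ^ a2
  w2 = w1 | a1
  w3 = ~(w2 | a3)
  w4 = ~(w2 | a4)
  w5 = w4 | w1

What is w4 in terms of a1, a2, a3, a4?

~(((a1 ^ a2) | a1) | a4)

w1 = a1 ^ a2
w2 = w1 | a1 = (a1 ^ a2) | a1
w4 = ~(w2 | a4) = ~(((a1 ^ a2) | a1) | a4)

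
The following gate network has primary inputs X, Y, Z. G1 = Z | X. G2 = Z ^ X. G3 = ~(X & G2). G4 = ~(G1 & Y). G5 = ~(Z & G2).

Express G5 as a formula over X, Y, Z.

G2 = Z ^ X
G5 = ~(Z & G2) = ~(Z & (Z ^ X))

~(Z & (Z ^ X))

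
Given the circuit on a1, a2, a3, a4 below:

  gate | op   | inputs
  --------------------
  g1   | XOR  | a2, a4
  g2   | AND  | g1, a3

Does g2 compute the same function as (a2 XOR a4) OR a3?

g1 = a2 XOR a4
g2 = g1 AND a3 = (a2 XOR a4) AND a3
At a1=0, a2=0, a3=0, a4=1: circuit gives 0, formula gives 1.

No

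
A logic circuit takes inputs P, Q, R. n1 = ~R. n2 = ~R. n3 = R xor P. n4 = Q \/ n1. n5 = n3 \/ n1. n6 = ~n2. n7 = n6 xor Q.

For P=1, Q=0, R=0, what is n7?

n2 = ~0 = 1
n6 = ~1 = 0
n7 = 0 xor 0 = 0

0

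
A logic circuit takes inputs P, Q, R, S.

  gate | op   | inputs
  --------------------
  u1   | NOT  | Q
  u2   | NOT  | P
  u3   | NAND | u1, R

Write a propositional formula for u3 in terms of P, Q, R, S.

u1 = NOT Q
u3 = u1 NAND R = NOT Q NAND R

NOT Q NAND R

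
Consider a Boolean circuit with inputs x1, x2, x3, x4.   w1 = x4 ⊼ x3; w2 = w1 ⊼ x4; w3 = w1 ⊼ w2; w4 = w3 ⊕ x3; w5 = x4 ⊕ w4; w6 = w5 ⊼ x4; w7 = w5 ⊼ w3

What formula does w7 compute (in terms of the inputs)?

w1 = x4 ⊼ x3
w2 = w1 ⊼ x4 = (x4 ⊼ x3) ⊼ x4
w3 = w1 ⊼ w2 = (x4 ⊼ x3) ⊼ ((x4 ⊼ x3) ⊼ x4)
w4 = w3 ⊕ x3 = ((x4 ⊼ x3) ⊼ ((x4 ⊼ x3) ⊼ x4)) ⊕ x3
w5 = x4 ⊕ w4 = x4 ⊕ (((x4 ⊼ x3) ⊼ ((x4 ⊼ x3) ⊼ x4)) ⊕ x3)
w7 = w5 ⊼ w3 = (x4 ⊕ (((x4 ⊼ x3) ⊼ ((x4 ⊼ x3) ⊼ x4)) ⊕ x3)) ⊼ ((x4 ⊼ x3) ⊼ ((x4 ⊼ x3) ⊼ x4))

(x4 ⊕ (((x4 ⊼ x3) ⊼ ((x4 ⊼ x3) ⊼ x4)) ⊕ x3)) ⊼ ((x4 ⊼ x3) ⊼ ((x4 ⊼ x3) ⊼ x4))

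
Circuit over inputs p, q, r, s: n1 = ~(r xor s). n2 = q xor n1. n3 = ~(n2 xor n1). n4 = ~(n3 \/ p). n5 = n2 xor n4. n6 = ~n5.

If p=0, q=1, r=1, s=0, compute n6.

n1 = ~(1 xor 0) = 0
n2 = 1 xor 0 = 1
n3 = ~(1 xor 0) = 0
n4 = ~(0 \/ 0) = 1
n5 = 1 xor 1 = 0
n6 = ~0 = 1

1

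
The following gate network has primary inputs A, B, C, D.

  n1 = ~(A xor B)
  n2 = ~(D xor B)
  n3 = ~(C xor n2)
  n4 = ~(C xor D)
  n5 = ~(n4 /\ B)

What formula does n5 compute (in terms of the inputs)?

~((~(C xor D)) /\ B)

n4 = ~(C xor D)
n5 = ~(n4 /\ B) = ~((~(C xor D)) /\ B)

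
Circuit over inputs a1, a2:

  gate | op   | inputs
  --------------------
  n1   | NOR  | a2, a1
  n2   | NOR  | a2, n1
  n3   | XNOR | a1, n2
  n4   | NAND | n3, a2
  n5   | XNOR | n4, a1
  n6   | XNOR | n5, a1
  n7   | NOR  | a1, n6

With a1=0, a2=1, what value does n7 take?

1

n1 = 1 NOR 0 = 0
n2 = 1 NOR 0 = 0
n3 = 0 XNOR 0 = 1
n4 = 1 NAND 1 = 0
n5 = 0 XNOR 0 = 1
n6 = 1 XNOR 0 = 0
n7 = 0 NOR 0 = 1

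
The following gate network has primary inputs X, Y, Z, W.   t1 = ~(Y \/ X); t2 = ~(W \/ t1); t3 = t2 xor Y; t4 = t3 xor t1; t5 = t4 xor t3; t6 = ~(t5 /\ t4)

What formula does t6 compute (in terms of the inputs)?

~(((((~(W \/ (~(Y \/ X)))) xor Y) xor (~(Y \/ X))) xor ((~(W \/ (~(Y \/ X)))) xor Y)) /\ (((~(W \/ (~(Y \/ X)))) xor Y) xor (~(Y \/ X))))

t1 = ~(Y \/ X)
t2 = ~(W \/ t1) = ~(W \/ (~(Y \/ X)))
t3 = t2 xor Y = (~(W \/ (~(Y \/ X)))) xor Y
t4 = t3 xor t1 = ((~(W \/ (~(Y \/ X)))) xor Y) xor (~(Y \/ X))
t5 = t4 xor t3 = (((~(W \/ (~(Y \/ X)))) xor Y) xor (~(Y \/ X))) xor ((~(W \/ (~(Y \/ X)))) xor Y)
t6 = ~(t5 /\ t4) = ~(((((~(W \/ (~(Y \/ X)))) xor Y) xor (~(Y \/ X))) xor ((~(W \/ (~(Y \/ X)))) xor Y)) /\ (((~(W \/ (~(Y \/ X)))) xor Y) xor (~(Y \/ X))))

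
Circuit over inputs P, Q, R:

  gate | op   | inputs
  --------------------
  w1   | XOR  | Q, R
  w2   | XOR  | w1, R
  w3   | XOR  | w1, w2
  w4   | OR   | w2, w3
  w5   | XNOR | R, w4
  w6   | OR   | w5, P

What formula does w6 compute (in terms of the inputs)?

w1 = Q XOR R
w2 = w1 XOR R = (Q XOR R) XOR R
w3 = w1 XOR w2 = (Q XOR R) XOR ((Q XOR R) XOR R)
w4 = w2 OR w3 = ((Q XOR R) XOR R) OR ((Q XOR R) XOR ((Q XOR R) XOR R))
w5 = R XNOR w4 = R XNOR (((Q XOR R) XOR R) OR ((Q XOR R) XOR ((Q XOR R) XOR R)))
w6 = w5 OR P = (R XNOR (((Q XOR R) XOR R) OR ((Q XOR R) XOR ((Q XOR R) XOR R)))) OR P

(R XNOR (((Q XOR R) XOR R) OR ((Q XOR R) XOR ((Q XOR R) XOR R)))) OR P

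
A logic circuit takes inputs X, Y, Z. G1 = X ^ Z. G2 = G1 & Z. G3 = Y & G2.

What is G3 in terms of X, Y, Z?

G1 = X ^ Z
G2 = G1 & Z = (X ^ Z) & Z
G3 = Y & G2 = Y & ((X ^ Z) & Z)

Y & ((X ^ Z) & Z)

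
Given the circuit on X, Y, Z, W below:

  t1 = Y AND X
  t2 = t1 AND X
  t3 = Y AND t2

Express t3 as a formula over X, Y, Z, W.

Y AND ((Y AND X) AND X)

t1 = Y AND X
t2 = t1 AND X = (Y AND X) AND X
t3 = Y AND t2 = Y AND ((Y AND X) AND X)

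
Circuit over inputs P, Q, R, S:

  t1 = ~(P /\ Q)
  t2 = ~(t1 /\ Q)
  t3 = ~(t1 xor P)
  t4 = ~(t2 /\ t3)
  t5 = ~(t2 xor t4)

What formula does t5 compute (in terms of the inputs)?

t1 = ~(P /\ Q)
t2 = ~(t1 /\ Q) = ~((~(P /\ Q)) /\ Q)
t3 = ~(t1 xor P) = ~((~(P /\ Q)) xor P)
t4 = ~(t2 /\ t3) = ~((~((~(P /\ Q)) /\ Q)) /\ (~((~(P /\ Q)) xor P)))
t5 = ~(t2 xor t4) = ~((~((~(P /\ Q)) /\ Q)) xor (~((~((~(P /\ Q)) /\ Q)) /\ (~((~(P /\ Q)) xor P)))))

~((~((~(P /\ Q)) /\ Q)) xor (~((~((~(P /\ Q)) /\ Q)) /\ (~((~(P /\ Q)) xor P)))))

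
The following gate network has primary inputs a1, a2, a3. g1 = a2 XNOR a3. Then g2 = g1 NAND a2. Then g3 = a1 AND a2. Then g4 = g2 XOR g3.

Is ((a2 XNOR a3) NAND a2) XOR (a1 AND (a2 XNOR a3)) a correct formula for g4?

No

g1 = a2 XNOR a3
g2 = g1 NAND a2 = (a2 XNOR a3) NAND a2
g3 = a1 AND a2
g4 = g2 XOR g3 = ((a2 XNOR a3) NAND a2) XOR (a1 AND a2)
At a1=1, a2=0, a3=0: circuit gives 1, formula gives 0.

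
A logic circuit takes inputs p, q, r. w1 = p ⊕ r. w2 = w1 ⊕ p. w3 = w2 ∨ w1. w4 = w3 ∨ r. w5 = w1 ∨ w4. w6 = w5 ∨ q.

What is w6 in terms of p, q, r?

w1 = p ⊕ r
w2 = w1 ⊕ p = (p ⊕ r) ⊕ p
w3 = w2 ∨ w1 = ((p ⊕ r) ⊕ p) ∨ (p ⊕ r)
w4 = w3 ∨ r = (((p ⊕ r) ⊕ p) ∨ (p ⊕ r)) ∨ r
w5 = w1 ∨ w4 = (p ⊕ r) ∨ ((((p ⊕ r) ⊕ p) ∨ (p ⊕ r)) ∨ r)
w6 = w5 ∨ q = ((p ⊕ r) ∨ ((((p ⊕ r) ⊕ p) ∨ (p ⊕ r)) ∨ r)) ∨ q

((p ⊕ r) ∨ ((((p ⊕ r) ⊕ p) ∨ (p ⊕ r)) ∨ r)) ∨ q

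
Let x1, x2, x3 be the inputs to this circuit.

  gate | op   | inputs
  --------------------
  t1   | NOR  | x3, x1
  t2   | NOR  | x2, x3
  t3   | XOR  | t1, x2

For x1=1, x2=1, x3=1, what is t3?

t1 = 1 NOR 1 = 0
t3 = 0 XOR 1 = 1

1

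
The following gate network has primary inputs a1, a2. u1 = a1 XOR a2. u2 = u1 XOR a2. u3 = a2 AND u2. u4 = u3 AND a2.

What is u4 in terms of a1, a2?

u1 = a1 XOR a2
u2 = u1 XOR a2 = (a1 XOR a2) XOR a2
u3 = a2 AND u2 = a2 AND ((a1 XOR a2) XOR a2)
u4 = u3 AND a2 = (a2 AND ((a1 XOR a2) XOR a2)) AND a2

(a2 AND ((a1 XOR a2) XOR a2)) AND a2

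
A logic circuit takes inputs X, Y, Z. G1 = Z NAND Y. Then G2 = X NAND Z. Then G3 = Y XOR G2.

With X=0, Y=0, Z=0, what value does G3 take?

G2 = 0 NAND 0 = 1
G3 = 0 XOR 1 = 1

1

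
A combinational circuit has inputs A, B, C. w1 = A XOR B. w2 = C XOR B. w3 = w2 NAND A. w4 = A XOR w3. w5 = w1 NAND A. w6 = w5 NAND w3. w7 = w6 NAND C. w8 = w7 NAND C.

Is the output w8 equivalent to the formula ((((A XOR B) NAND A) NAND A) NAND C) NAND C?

No

w1 = A XOR B
w2 = C XOR B
w3 = w2 NAND A = (C XOR B) NAND A
w5 = w1 NAND A = (A XOR B) NAND A
w6 = w5 NAND w3 = ((A XOR B) NAND A) NAND ((C XOR B) NAND A)
w7 = w6 NAND C = (((A XOR B) NAND A) NAND ((C XOR B) NAND A)) NAND C
w8 = w7 NAND C = ((((A XOR B) NAND A) NAND ((C XOR B) NAND A)) NAND C) NAND C
At A=0, B=0, C=1: circuit gives 0, formula gives 1.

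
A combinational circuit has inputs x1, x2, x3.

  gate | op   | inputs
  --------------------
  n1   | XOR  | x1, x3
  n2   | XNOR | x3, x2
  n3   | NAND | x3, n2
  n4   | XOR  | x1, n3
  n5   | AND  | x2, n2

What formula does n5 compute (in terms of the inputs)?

x2 AND (x3 XNOR x2)

n2 = x3 XNOR x2
n5 = x2 AND n2 = x2 AND (x3 XNOR x2)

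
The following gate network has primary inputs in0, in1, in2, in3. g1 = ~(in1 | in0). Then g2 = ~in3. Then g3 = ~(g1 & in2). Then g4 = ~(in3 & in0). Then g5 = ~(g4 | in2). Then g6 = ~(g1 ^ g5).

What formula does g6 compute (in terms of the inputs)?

~((~(in1 | in0)) ^ (~((~(in3 & in0)) | in2)))

g1 = ~(in1 | in0)
g4 = ~(in3 & in0)
g5 = ~(g4 | in2) = ~((~(in3 & in0)) | in2)
g6 = ~(g1 ^ g5) = ~((~(in1 | in0)) ^ (~((~(in3 & in0)) | in2)))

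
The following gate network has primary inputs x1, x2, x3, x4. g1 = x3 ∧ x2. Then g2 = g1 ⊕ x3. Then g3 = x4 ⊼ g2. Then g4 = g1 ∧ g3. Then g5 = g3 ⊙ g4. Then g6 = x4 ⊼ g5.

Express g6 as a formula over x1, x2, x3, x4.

g1 = x3 ∧ x2
g2 = g1 ⊕ x3 = (x3 ∧ x2) ⊕ x3
g3 = x4 ⊼ g2 = x4 ⊼ ((x3 ∧ x2) ⊕ x3)
g4 = g1 ∧ g3 = (x3 ∧ x2) ∧ (x4 ⊼ ((x3 ∧ x2) ⊕ x3))
g5 = g3 ⊙ g4 = (x4 ⊼ ((x3 ∧ x2) ⊕ x3)) ⊙ ((x3 ∧ x2) ∧ (x4 ⊼ ((x3 ∧ x2) ⊕ x3)))
g6 = x4 ⊼ g5 = x4 ⊼ ((x4 ⊼ ((x3 ∧ x2) ⊕ x3)) ⊙ ((x3 ∧ x2) ∧ (x4 ⊼ ((x3 ∧ x2) ⊕ x3))))

x4 ⊼ ((x4 ⊼ ((x3 ∧ x2) ⊕ x3)) ⊙ ((x3 ∧ x2) ∧ (x4 ⊼ ((x3 ∧ x2) ⊕ x3))))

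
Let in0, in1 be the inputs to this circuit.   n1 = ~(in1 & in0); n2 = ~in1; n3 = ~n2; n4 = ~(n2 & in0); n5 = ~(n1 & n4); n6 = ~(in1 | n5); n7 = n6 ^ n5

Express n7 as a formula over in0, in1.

(~(in1 | (~((~(in1 & in0)) & (~(~in1 & in0)))))) ^ (~((~(in1 & in0)) & (~(~in1 & in0))))

n1 = ~(in1 & in0)
n2 = ~in1
n4 = ~(n2 & in0) = ~(~in1 & in0)
n5 = ~(n1 & n4) = ~((~(in1 & in0)) & (~(~in1 & in0)))
n6 = ~(in1 | n5) = ~(in1 | (~((~(in1 & in0)) & (~(~in1 & in0)))))
n7 = n6 ^ n5 = (~(in1 | (~((~(in1 & in0)) & (~(~in1 & in0)))))) ^ (~((~(in1 & in0)) & (~(~in1 & in0))))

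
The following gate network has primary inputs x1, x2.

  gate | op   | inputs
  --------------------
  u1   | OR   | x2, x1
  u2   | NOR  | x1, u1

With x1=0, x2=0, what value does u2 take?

1

u1 = 0 OR 0 = 0
u2 = 0 NOR 0 = 1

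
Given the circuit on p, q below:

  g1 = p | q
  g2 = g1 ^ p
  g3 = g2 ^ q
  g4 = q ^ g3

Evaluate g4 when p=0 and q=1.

g1 = 0 | 1 = 1
g2 = 1 ^ 0 = 1
g3 = 1 ^ 1 = 0
g4 = 1 ^ 0 = 1

1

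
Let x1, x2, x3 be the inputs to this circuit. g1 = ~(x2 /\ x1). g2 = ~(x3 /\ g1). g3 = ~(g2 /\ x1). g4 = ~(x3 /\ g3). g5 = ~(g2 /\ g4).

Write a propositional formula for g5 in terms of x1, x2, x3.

~((~(x3 /\ (~(x2 /\ x1)))) /\ (~(x3 /\ (~((~(x3 /\ (~(x2 /\ x1)))) /\ x1)))))

g1 = ~(x2 /\ x1)
g2 = ~(x3 /\ g1) = ~(x3 /\ (~(x2 /\ x1)))
g3 = ~(g2 /\ x1) = ~((~(x3 /\ (~(x2 /\ x1)))) /\ x1)
g4 = ~(x3 /\ g3) = ~(x3 /\ (~((~(x3 /\ (~(x2 /\ x1)))) /\ x1)))
g5 = ~(g2 /\ g4) = ~((~(x3 /\ (~(x2 /\ x1)))) /\ (~(x3 /\ (~((~(x3 /\ (~(x2 /\ x1)))) /\ x1)))))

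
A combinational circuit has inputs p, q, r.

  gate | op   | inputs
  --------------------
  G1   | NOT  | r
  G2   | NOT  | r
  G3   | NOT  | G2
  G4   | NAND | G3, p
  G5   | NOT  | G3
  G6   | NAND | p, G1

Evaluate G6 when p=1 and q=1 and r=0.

G1 = NOT 0 = 1
G6 = 1 NAND 1 = 0

0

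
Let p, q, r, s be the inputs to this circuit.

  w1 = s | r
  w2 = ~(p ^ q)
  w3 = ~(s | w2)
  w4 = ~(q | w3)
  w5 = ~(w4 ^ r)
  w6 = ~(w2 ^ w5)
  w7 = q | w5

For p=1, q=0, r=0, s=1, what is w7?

0

w2 = ~(1 ^ 0) = 0
w3 = ~(1 | 0) = 0
w4 = ~(0 | 0) = 1
w5 = ~(1 ^ 0) = 0
w7 = 0 | 0 = 0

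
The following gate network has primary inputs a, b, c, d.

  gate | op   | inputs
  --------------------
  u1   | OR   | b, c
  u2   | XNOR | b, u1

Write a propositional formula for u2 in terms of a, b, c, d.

b XNOR (b OR c)

u1 = b OR c
u2 = b XNOR u1 = b XNOR (b OR c)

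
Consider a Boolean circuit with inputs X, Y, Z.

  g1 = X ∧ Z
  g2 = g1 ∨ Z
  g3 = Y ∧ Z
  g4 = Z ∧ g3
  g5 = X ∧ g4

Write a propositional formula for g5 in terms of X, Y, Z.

g3 = Y ∧ Z
g4 = Z ∧ g3 = Z ∧ (Y ∧ Z)
g5 = X ∧ g4 = X ∧ (Z ∧ (Y ∧ Z))

X ∧ (Z ∧ (Y ∧ Z))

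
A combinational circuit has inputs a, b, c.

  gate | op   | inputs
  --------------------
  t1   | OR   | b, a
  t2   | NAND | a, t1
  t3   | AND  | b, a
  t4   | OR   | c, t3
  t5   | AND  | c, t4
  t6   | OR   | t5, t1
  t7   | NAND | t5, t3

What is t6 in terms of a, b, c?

t1 = b OR a
t3 = b AND a
t4 = c OR t3 = c OR (b AND a)
t5 = c AND t4 = c AND (c OR (b AND a))
t6 = t5 OR t1 = (c AND (c OR (b AND a))) OR (b OR a)

(c AND (c OR (b AND a))) OR (b OR a)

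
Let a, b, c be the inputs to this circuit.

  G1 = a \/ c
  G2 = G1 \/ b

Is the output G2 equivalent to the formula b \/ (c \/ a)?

Yes

G1 = a \/ c
G2 = G1 \/ b = (a \/ c) \/ b
At a=0, b=0, c=0: circuit gives 0, formula gives 0.
At a=0, b=0, c=1: circuit gives 1, formula gives 1.
Agrees on all 8 inputs.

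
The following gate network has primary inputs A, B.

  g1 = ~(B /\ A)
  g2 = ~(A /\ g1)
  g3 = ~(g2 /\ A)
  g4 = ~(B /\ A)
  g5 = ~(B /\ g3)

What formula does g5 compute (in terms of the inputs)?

g1 = ~(B /\ A)
g2 = ~(A /\ g1) = ~(A /\ (~(B /\ A)))
g3 = ~(g2 /\ A) = ~((~(A /\ (~(B /\ A)))) /\ A)
g5 = ~(B /\ g3) = ~(B /\ (~((~(A /\ (~(B /\ A)))) /\ A)))

~(B /\ (~((~(A /\ (~(B /\ A)))) /\ A)))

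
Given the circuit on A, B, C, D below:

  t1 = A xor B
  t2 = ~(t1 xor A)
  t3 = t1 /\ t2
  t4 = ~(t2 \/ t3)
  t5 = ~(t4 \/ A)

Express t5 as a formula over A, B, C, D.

~((~((~((A xor B) xor A)) \/ ((A xor B) /\ (~((A xor B) xor A))))) \/ A)

t1 = A xor B
t2 = ~(t1 xor A) = ~((A xor B) xor A)
t3 = t1 /\ t2 = (A xor B) /\ (~((A xor B) xor A))
t4 = ~(t2 \/ t3) = ~((~((A xor B) xor A)) \/ ((A xor B) /\ (~((A xor B) xor A))))
t5 = ~(t4 \/ A) = ~((~((~((A xor B) xor A)) \/ ((A xor B) /\ (~((A xor B) xor A))))) \/ A)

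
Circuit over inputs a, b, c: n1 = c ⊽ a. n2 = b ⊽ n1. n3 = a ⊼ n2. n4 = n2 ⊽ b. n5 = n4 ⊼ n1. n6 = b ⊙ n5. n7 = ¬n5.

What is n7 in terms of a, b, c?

¬(((b ⊽ (c ⊽ a)) ⊽ b) ⊼ (c ⊽ a))

n1 = c ⊽ a
n2 = b ⊽ n1 = b ⊽ (c ⊽ a)
n4 = n2 ⊽ b = (b ⊽ (c ⊽ a)) ⊽ b
n5 = n4 ⊼ n1 = ((b ⊽ (c ⊽ a)) ⊽ b) ⊼ (c ⊽ a)
n7 = ¬n5 = ¬(((b ⊽ (c ⊽ a)) ⊽ b) ⊼ (c ⊽ a))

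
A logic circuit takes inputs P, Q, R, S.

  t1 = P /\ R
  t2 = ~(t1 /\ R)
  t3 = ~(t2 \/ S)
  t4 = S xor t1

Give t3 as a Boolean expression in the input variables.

~((~((P /\ R) /\ R)) \/ S)

t1 = P /\ R
t2 = ~(t1 /\ R) = ~((P /\ R) /\ R)
t3 = ~(t2 \/ S) = ~((~((P /\ R) /\ R)) \/ S)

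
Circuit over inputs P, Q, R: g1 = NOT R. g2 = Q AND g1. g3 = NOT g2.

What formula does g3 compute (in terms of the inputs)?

NOT (Q AND NOT R)

g1 = NOT R
g2 = Q AND g1 = Q AND NOT R
g3 = NOT g2 = NOT (Q AND NOT R)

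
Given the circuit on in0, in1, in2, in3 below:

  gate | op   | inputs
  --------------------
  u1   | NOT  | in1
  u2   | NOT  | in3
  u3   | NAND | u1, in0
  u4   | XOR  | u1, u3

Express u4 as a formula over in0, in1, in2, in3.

NOT in1 XOR (NOT in1 NAND in0)

u1 = NOT in1
u3 = u1 NAND in0 = NOT in1 NAND in0
u4 = u1 XOR u3 = NOT in1 XOR (NOT in1 NAND in0)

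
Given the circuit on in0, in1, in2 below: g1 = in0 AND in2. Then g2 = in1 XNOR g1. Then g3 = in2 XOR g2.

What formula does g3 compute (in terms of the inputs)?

g1 = in0 AND in2
g2 = in1 XNOR g1 = in1 XNOR (in0 AND in2)
g3 = in2 XOR g2 = in2 XOR (in1 XNOR (in0 AND in2))

in2 XOR (in1 XNOR (in0 AND in2))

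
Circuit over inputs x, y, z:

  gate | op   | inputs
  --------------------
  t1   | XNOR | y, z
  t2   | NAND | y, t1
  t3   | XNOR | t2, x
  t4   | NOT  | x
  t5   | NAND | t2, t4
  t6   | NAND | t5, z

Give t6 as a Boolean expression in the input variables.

t1 = y XNOR z
t2 = y NAND t1 = y NAND (y XNOR z)
t4 = NOT x
t5 = t2 NAND t4 = (y NAND (y XNOR z)) NAND NOT x
t6 = t5 NAND z = ((y NAND (y XNOR z)) NAND NOT x) NAND z

((y NAND (y XNOR z)) NAND NOT x) NAND z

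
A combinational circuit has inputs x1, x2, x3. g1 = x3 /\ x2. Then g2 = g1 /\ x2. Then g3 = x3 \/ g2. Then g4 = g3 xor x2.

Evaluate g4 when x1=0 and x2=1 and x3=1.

g1 = 1 /\ 1 = 1
g2 = 1 /\ 1 = 1
g3 = 1 \/ 1 = 1
g4 = 1 xor 1 = 0

0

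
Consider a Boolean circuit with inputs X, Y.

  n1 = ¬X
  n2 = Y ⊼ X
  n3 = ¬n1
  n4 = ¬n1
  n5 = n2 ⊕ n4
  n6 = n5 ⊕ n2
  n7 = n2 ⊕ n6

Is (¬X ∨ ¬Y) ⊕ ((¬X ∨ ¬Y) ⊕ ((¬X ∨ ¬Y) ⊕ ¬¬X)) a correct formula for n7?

Yes

n1 = ¬X
n2 = Y ⊼ X
n4 = ¬n1 = ¬¬X
n5 = n2 ⊕ n4 = (Y ⊼ X) ⊕ ¬¬X
n6 = n5 ⊕ n2 = ((Y ⊼ X) ⊕ ¬¬X) ⊕ (Y ⊼ X)
n7 = n2 ⊕ n6 = (Y ⊼ X) ⊕ (((Y ⊼ X) ⊕ ¬¬X) ⊕ (Y ⊼ X))
At X=1, Y=0: circuit gives 0, formula gives 0.
At X=0, Y=0: circuit gives 1, formula gives 1.
Agrees on all 4 inputs.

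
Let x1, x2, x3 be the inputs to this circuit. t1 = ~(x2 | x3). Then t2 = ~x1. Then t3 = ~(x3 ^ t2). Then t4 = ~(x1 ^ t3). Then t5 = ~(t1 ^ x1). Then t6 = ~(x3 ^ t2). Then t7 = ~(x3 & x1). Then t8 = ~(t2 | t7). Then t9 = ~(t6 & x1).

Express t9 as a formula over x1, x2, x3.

t2 = ~x1
t6 = ~(x3 ^ t2) = ~(x3 ^ ~x1)
t9 = ~(t6 & x1) = ~((~(x3 ^ ~x1)) & x1)

~((~(x3 ^ ~x1)) & x1)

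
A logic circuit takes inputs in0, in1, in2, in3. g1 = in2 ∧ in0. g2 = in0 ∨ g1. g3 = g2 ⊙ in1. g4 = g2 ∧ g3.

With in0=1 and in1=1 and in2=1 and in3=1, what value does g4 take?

1

g1 = 1 ∧ 1 = 1
g2 = 1 ∨ 1 = 1
g3 = 1 ⊙ 1 = 1
g4 = 1 ∧ 1 = 1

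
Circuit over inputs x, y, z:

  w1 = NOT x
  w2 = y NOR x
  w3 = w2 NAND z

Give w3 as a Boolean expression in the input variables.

w2 = y NOR x
w3 = w2 NAND z = (y NOR x) NAND z

(y NOR x) NAND z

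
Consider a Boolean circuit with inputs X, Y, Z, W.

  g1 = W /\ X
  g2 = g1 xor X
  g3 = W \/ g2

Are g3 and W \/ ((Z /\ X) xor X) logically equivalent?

No

g1 = W /\ X
g2 = g1 xor X = (W /\ X) xor X
g3 = W \/ g2 = W \/ ((W /\ X) xor X)
At X=1, Y=0, Z=1, W=0: circuit gives 1, formula gives 0.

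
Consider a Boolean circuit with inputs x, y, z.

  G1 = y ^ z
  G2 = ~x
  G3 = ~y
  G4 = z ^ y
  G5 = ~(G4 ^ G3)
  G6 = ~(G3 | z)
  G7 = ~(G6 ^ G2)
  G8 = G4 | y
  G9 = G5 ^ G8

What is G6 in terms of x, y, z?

G3 = ~y
G6 = ~(G3 | z) = ~(~y | z)

~(~y | z)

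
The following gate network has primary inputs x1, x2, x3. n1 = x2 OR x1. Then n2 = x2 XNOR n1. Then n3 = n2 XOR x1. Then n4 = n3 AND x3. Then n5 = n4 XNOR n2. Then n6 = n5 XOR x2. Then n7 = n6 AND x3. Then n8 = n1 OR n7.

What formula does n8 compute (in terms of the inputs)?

(x2 OR x1) OR ((((((x2 XNOR (x2 OR x1)) XOR x1) AND x3) XNOR (x2 XNOR (x2 OR x1))) XOR x2) AND x3)

n1 = x2 OR x1
n2 = x2 XNOR n1 = x2 XNOR (x2 OR x1)
n3 = n2 XOR x1 = (x2 XNOR (x2 OR x1)) XOR x1
n4 = n3 AND x3 = ((x2 XNOR (x2 OR x1)) XOR x1) AND x3
n5 = n4 XNOR n2 = (((x2 XNOR (x2 OR x1)) XOR x1) AND x3) XNOR (x2 XNOR (x2 OR x1))
n6 = n5 XOR x2 = ((((x2 XNOR (x2 OR x1)) XOR x1) AND x3) XNOR (x2 XNOR (x2 OR x1))) XOR x2
n7 = n6 AND x3 = (((((x2 XNOR (x2 OR x1)) XOR x1) AND x3) XNOR (x2 XNOR (x2 OR x1))) XOR x2) AND x3
n8 = n1 OR n7 = (x2 OR x1) OR ((((((x2 XNOR (x2 OR x1)) XOR x1) AND x3) XNOR (x2 XNOR (x2 OR x1))) XOR x2) AND x3)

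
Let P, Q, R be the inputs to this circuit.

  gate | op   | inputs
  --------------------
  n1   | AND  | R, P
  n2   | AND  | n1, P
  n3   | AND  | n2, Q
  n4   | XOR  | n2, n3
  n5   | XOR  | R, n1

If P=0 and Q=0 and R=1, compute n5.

1

n1 = 1 AND 0 = 0
n5 = 1 XOR 0 = 1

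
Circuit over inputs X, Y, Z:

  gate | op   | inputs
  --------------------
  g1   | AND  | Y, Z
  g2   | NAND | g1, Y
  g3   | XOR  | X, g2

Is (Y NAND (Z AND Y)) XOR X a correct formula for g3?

Yes

g1 = Y AND Z
g2 = g1 NAND Y = (Y AND Z) NAND Y
g3 = X XOR g2 = X XOR ((Y AND Z) NAND Y)
At X=0, Y=1, Z=1: circuit gives 0, formula gives 0.
At X=0, Y=0, Z=0: circuit gives 1, formula gives 1.
Agrees on all 8 inputs.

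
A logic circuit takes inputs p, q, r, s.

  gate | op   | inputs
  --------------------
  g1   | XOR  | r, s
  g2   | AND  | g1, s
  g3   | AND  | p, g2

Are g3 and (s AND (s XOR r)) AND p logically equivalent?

g1 = r XOR s
g2 = g1 AND s = (r XOR s) AND s
g3 = p AND g2 = p AND ((r XOR s) AND s)
At p=0, q=0, r=0, s=0: circuit gives 0, formula gives 0.
At p=1, q=0, r=0, s=1: circuit gives 1, formula gives 1.
Agrees on all 16 inputs.

Yes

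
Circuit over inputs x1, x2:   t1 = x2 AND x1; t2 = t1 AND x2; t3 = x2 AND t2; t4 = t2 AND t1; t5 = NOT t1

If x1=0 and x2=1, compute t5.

t1 = 1 AND 0 = 0
t5 = NOT 0 = 1

1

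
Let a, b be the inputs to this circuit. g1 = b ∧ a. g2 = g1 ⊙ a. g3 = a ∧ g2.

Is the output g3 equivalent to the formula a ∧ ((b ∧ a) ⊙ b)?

g1 = b ∧ a
g2 = g1 ⊙ a = (b ∧ a) ⊙ a
g3 = a ∧ g2 = a ∧ ((b ∧ a) ⊙ a)
At a=1, b=0: circuit gives 0, formula gives 1.

No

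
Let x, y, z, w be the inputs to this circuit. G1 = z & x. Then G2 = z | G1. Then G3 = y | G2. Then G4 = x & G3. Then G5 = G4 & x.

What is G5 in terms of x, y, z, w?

G1 = z & x
G2 = z | G1 = z | (z & x)
G3 = y | G2 = y | (z | (z & x))
G4 = x & G3 = x & (y | (z | (z & x)))
G5 = G4 & x = (x & (y | (z | (z & x)))) & x

(x & (y | (z | (z & x)))) & x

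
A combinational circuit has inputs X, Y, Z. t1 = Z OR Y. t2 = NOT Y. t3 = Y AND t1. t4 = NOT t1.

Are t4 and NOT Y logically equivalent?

No

t1 = Z OR Y
t4 = NOT t1 = NOT (Z OR Y)
At X=0, Y=0, Z=1: circuit gives 0, formula gives 1.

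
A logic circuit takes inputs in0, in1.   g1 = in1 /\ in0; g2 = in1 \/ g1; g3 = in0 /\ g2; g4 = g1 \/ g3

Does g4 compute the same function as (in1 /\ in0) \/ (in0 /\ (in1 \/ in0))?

g1 = in1 /\ in0
g2 = in1 \/ g1 = in1 \/ (in1 /\ in0)
g3 = in0 /\ g2 = in0 /\ (in1 \/ (in1 /\ in0))
g4 = g1 \/ g3 = (in1 /\ in0) \/ (in0 /\ (in1 \/ (in1 /\ in0)))
At in0=1, in1=0: circuit gives 0, formula gives 1.

No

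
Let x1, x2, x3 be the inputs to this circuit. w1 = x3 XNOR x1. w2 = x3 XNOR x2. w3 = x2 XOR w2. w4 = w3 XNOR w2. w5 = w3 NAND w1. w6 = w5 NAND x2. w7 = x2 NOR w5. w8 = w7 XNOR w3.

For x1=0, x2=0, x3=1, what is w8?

w1 = 1 XNOR 0 = 0
w2 = 1 XNOR 0 = 0
w3 = 0 XOR 0 = 0
w5 = 0 NAND 0 = 1
w7 = 0 NOR 1 = 0
w8 = 0 XNOR 0 = 1

1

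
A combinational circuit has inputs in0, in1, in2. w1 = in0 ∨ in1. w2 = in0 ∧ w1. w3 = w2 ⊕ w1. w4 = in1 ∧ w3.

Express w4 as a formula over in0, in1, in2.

w1 = in0 ∨ in1
w2 = in0 ∧ w1 = in0 ∧ (in0 ∨ in1)
w3 = w2 ⊕ w1 = (in0 ∧ (in0 ∨ in1)) ⊕ (in0 ∨ in1)
w4 = in1 ∧ w3 = in1 ∧ ((in0 ∧ (in0 ∨ in1)) ⊕ (in0 ∨ in1))

in1 ∧ ((in0 ∧ (in0 ∨ in1)) ⊕ (in0 ∨ in1))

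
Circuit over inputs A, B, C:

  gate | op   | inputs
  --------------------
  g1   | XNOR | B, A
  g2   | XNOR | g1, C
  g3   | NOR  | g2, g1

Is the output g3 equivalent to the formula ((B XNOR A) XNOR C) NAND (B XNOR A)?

g1 = B XNOR A
g2 = g1 XNOR C = (B XNOR A) XNOR C
g3 = g2 NOR g1 = ((B XNOR A) XNOR C) NOR (B XNOR A)
At A=0, B=0, C=0: circuit gives 0, formula gives 1.

No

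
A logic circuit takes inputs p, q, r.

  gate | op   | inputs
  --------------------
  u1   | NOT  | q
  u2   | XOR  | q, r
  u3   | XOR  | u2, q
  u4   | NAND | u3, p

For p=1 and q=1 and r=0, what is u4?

1

u2 = 1 XOR 0 = 1
u3 = 1 XOR 1 = 0
u4 = 0 NAND 1 = 1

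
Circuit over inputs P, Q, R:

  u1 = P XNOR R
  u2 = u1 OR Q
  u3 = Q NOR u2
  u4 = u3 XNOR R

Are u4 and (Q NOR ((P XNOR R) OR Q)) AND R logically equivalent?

u1 = P XNOR R
u2 = u1 OR Q = (P XNOR R) OR Q
u3 = Q NOR u2 = Q NOR ((P XNOR R) OR Q)
u4 = u3 XNOR R = (Q NOR ((P XNOR R) OR Q)) XNOR R
At P=0, Q=0, R=0: circuit gives 1, formula gives 0.

No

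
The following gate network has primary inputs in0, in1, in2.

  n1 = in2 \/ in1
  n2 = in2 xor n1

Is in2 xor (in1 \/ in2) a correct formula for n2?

n1 = in2 \/ in1
n2 = in2 xor n1 = in2 xor (in2 \/ in1)
At in0=0, in1=0, in2=0: circuit gives 0, formula gives 0.
At in0=0, in1=1, in2=0: circuit gives 1, formula gives 1.
Agrees on all 8 inputs.

Yes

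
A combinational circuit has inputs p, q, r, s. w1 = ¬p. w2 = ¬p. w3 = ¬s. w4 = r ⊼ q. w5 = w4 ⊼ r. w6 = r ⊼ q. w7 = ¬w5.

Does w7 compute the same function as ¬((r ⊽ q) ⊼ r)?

w4 = r ⊼ q
w5 = w4 ⊼ r = (r ⊼ q) ⊼ r
w7 = ¬w5 = ¬((r ⊼ q) ⊼ r)
At p=0, q=0, r=1, s=0: circuit gives 1, formula gives 0.

No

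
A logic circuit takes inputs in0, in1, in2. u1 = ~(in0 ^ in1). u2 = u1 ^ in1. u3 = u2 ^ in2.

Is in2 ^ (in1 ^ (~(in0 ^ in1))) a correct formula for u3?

Yes

u1 = ~(in0 ^ in1)
u2 = u1 ^ in1 = (~(in0 ^ in1)) ^ in1
u3 = u2 ^ in2 = ((~(in0 ^ in1)) ^ in1) ^ in2
At in0=0, in1=0, in2=1: circuit gives 0, formula gives 0.
At in0=0, in1=0, in2=0: circuit gives 1, formula gives 1.
Agrees on all 8 inputs.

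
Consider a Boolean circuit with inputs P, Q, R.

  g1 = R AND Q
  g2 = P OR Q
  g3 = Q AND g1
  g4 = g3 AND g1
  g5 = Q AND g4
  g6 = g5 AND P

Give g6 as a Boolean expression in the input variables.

(Q AND ((Q AND (R AND Q)) AND (R AND Q))) AND P

g1 = R AND Q
g3 = Q AND g1 = Q AND (R AND Q)
g4 = g3 AND g1 = (Q AND (R AND Q)) AND (R AND Q)
g5 = Q AND g4 = Q AND ((Q AND (R AND Q)) AND (R AND Q))
g6 = g5 AND P = (Q AND ((Q AND (R AND Q)) AND (R AND Q))) AND P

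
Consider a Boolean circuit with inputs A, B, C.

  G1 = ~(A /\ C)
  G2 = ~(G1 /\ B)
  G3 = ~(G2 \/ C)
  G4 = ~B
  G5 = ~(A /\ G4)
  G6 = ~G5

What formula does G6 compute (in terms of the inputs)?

G4 = ~B
G5 = ~(A /\ G4) = ~(A /\ ~B)
G6 = ~G5 = ~(~(A /\ ~B))

~(~(A /\ ~B))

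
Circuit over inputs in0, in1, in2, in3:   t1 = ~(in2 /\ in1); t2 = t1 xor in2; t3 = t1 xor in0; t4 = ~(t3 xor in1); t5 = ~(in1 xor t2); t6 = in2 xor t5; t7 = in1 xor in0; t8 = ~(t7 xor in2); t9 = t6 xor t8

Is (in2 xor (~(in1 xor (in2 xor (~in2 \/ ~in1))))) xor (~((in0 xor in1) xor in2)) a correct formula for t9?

t1 = ~(in2 /\ in1)
t2 = t1 xor in2 = (~(in2 /\ in1)) xor in2
t5 = ~(in1 xor t2) = ~(in1 xor ((~(in2 /\ in1)) xor in2))
t6 = in2 xor t5 = in2 xor (~(in1 xor ((~(in2 /\ in1)) xor in2)))
t7 = in1 xor in0
t8 = ~(t7 xor in2) = ~((in1 xor in0) xor in2)
t9 = t6 xor t8 = (in2 xor (~(in1 xor ((~(in2 /\ in1)) xor in2)))) xor (~((in1 xor in0) xor in2))
At in0=0, in1=0, in2=1, in3=0: circuit gives 0, formula gives 0.
At in0=0, in1=0, in2=0, in3=0: circuit gives 1, formula gives 1.
Agrees on all 16 inputs.

Yes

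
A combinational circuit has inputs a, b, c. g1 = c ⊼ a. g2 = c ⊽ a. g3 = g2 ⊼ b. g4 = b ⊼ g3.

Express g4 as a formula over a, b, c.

b ⊼ ((c ⊽ a) ⊼ b)

g2 = c ⊽ a
g3 = g2 ⊼ b = (c ⊽ a) ⊼ b
g4 = b ⊼ g3 = b ⊼ ((c ⊽ a) ⊼ b)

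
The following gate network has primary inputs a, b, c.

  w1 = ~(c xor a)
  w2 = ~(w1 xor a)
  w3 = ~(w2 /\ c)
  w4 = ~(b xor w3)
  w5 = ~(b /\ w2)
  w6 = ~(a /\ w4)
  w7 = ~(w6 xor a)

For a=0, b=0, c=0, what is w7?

0

w1 = ~(0 xor 0) = 1
w2 = ~(1 xor 0) = 0
w3 = ~(0 /\ 0) = 1
w4 = ~(0 xor 1) = 0
w6 = ~(0 /\ 0) = 1
w7 = ~(1 xor 0) = 0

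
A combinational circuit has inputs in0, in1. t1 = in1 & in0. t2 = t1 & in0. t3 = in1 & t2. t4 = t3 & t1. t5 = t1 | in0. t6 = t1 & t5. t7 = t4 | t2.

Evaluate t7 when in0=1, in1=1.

t1 = 1 & 1 = 1
t2 = 1 & 1 = 1
t3 = 1 & 1 = 1
t4 = 1 & 1 = 1
t7 = 1 | 1 = 1

1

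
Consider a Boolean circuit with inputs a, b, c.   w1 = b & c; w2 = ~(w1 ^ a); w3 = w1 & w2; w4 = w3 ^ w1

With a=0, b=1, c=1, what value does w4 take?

w1 = 1 & 1 = 1
w2 = ~(1 ^ 0) = 0
w3 = 1 & 0 = 0
w4 = 0 ^ 1 = 1

1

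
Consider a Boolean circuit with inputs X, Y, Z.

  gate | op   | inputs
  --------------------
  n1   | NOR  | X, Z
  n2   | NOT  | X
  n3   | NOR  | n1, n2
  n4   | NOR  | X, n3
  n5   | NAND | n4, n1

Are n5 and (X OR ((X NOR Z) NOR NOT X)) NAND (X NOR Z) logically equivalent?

n1 = X NOR Z
n2 = NOT X
n3 = n1 NOR n2 = (X NOR Z) NOR NOT X
n4 = X NOR n3 = X NOR ((X NOR Z) NOR NOT X)
n5 = n4 NAND n1 = (X NOR ((X NOR Z) NOR NOT X)) NAND (X NOR Z)
At X=0, Y=0, Z=0: circuit gives 0, formula gives 1.

No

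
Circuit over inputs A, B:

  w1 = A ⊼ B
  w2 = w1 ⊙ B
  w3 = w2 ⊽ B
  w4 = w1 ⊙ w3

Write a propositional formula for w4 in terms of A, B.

w1 = A ⊼ B
w2 = w1 ⊙ B = (A ⊼ B) ⊙ B
w3 = w2 ⊽ B = ((A ⊼ B) ⊙ B) ⊽ B
w4 = w1 ⊙ w3 = (A ⊼ B) ⊙ (((A ⊼ B) ⊙ B) ⊽ B)

(A ⊼ B) ⊙ (((A ⊼ B) ⊙ B) ⊽ B)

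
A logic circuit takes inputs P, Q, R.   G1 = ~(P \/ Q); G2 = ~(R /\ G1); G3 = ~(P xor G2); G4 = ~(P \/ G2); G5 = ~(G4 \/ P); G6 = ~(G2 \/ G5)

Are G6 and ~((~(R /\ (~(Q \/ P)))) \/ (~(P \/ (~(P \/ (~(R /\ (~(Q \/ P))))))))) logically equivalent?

G1 = ~(P \/ Q)
G2 = ~(R /\ G1) = ~(R /\ (~(P \/ Q)))
G4 = ~(P \/ G2) = ~(P \/ (~(R /\ (~(P \/ Q)))))
G5 = ~(G4 \/ P) = ~((~(P \/ (~(R /\ (~(P \/ Q)))))) \/ P)
G6 = ~(G2 \/ G5) = ~((~(R /\ (~(P \/ Q)))) \/ (~((~(P \/ (~(R /\ (~(P \/ Q)))))) \/ P)))
At P=0, Q=0, R=0: circuit gives 0, formula gives 0.
At P=0, Q=0, R=1: circuit gives 1, formula gives 1.
Agrees on all 8 inputs.

Yes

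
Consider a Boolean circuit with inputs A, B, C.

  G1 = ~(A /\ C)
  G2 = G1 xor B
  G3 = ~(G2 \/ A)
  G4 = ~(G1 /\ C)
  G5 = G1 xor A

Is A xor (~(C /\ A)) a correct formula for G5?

G1 = ~(A /\ C)
G5 = G1 xor A = (~(A /\ C)) xor A
At A=1, B=0, C=0: circuit gives 0, formula gives 0.
At A=0, B=0, C=0: circuit gives 1, formula gives 1.
Agrees on all 8 inputs.

Yes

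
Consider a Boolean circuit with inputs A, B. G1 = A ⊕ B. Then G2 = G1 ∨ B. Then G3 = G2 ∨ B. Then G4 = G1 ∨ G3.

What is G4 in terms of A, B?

(A ⊕ B) ∨ (((A ⊕ B) ∨ B) ∨ B)

G1 = A ⊕ B
G2 = G1 ∨ B = (A ⊕ B) ∨ B
G3 = G2 ∨ B = ((A ⊕ B) ∨ B) ∨ B
G4 = G1 ∨ G3 = (A ⊕ B) ∨ (((A ⊕ B) ∨ B) ∨ B)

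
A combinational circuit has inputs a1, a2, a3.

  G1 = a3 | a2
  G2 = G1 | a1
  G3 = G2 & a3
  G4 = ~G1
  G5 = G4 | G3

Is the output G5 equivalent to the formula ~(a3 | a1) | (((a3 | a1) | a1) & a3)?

No

G1 = a3 | a2
G2 = G1 | a1 = (a3 | a2) | a1
G3 = G2 & a3 = ((a3 | a2) | a1) & a3
G4 = ~G1 = ~(a3 | a2)
G5 = G4 | G3 = ~(a3 | a2) | (((a3 | a2) | a1) & a3)
At a1=0, a2=1, a3=0: circuit gives 0, formula gives 1.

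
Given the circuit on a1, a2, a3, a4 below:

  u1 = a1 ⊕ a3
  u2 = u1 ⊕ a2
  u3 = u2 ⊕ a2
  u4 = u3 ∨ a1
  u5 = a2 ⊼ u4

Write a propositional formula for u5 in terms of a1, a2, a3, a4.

a2 ⊼ ((((a1 ⊕ a3) ⊕ a2) ⊕ a2) ∨ a1)

u1 = a1 ⊕ a3
u2 = u1 ⊕ a2 = (a1 ⊕ a3) ⊕ a2
u3 = u2 ⊕ a2 = ((a1 ⊕ a3) ⊕ a2) ⊕ a2
u4 = u3 ∨ a1 = (((a1 ⊕ a3) ⊕ a2) ⊕ a2) ∨ a1
u5 = a2 ⊼ u4 = a2 ⊼ ((((a1 ⊕ a3) ⊕ a2) ⊕ a2) ∨ a1)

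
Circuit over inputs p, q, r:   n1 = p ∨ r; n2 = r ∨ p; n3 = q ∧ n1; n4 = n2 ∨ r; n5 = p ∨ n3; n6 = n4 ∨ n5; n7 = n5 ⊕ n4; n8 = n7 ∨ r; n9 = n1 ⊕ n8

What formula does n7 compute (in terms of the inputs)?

(p ∨ (q ∧ (p ∨ r))) ⊕ ((r ∨ p) ∨ r)

n1 = p ∨ r
n2 = r ∨ p
n3 = q ∧ n1 = q ∧ (p ∨ r)
n4 = n2 ∨ r = (r ∨ p) ∨ r
n5 = p ∨ n3 = p ∨ (q ∧ (p ∨ r))
n7 = n5 ⊕ n4 = (p ∨ (q ∧ (p ∨ r))) ⊕ ((r ∨ p) ∨ r)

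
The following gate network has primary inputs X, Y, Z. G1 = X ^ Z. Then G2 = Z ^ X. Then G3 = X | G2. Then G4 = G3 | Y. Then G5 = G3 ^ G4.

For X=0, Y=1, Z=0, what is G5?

1

G2 = 0 ^ 0 = 0
G3 = 0 | 0 = 0
G4 = 0 | 1 = 1
G5 = 0 ^ 1 = 1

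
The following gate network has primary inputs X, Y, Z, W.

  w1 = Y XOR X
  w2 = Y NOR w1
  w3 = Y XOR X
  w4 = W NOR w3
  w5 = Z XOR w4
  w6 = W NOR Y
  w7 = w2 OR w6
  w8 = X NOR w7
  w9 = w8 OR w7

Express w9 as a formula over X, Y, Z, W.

(X NOR ((Y NOR (Y XOR X)) OR (W NOR Y))) OR ((Y NOR (Y XOR X)) OR (W NOR Y))

w1 = Y XOR X
w2 = Y NOR w1 = Y NOR (Y XOR X)
w6 = W NOR Y
w7 = w2 OR w6 = (Y NOR (Y XOR X)) OR (W NOR Y)
w8 = X NOR w7 = X NOR ((Y NOR (Y XOR X)) OR (W NOR Y))
w9 = w8 OR w7 = (X NOR ((Y NOR (Y XOR X)) OR (W NOR Y))) OR ((Y NOR (Y XOR X)) OR (W NOR Y))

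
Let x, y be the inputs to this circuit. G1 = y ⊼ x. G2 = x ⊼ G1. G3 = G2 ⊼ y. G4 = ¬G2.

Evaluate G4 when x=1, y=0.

1

G1 = 0 ⊼ 1 = 1
G2 = 1 ⊼ 1 = 0
G4 = ¬0 = 1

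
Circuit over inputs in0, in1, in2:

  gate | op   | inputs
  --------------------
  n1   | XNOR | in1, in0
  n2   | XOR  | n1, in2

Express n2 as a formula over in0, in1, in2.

n1 = in1 XNOR in0
n2 = n1 XOR in2 = (in1 XNOR in0) XOR in2

(in1 XNOR in0) XOR in2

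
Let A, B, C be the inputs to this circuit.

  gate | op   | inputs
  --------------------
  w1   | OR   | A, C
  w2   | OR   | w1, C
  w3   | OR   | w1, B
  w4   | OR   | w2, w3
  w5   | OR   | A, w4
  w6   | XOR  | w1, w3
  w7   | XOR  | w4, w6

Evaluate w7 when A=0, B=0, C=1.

1

w1 = 0 OR 1 = 1
w2 = 1 OR 1 = 1
w3 = 1 OR 0 = 1
w4 = 1 OR 1 = 1
w6 = 1 XOR 1 = 0
w7 = 1 XOR 0 = 1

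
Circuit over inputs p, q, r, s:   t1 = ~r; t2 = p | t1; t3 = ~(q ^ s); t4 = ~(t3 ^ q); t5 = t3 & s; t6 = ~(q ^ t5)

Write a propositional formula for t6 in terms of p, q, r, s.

~(q ^ ((~(q ^ s)) & s))

t3 = ~(q ^ s)
t5 = t3 & s = (~(q ^ s)) & s
t6 = ~(q ^ t5) = ~(q ^ ((~(q ^ s)) & s))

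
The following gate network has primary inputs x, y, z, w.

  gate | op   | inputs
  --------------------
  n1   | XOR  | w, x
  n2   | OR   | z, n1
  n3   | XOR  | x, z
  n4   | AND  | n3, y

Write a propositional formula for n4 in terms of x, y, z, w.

n3 = x XOR z
n4 = n3 AND y = (x XOR z) AND y

(x XOR z) AND y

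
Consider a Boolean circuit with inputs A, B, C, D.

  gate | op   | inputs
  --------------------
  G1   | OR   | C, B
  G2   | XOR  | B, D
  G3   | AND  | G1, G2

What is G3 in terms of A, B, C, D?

(C OR B) AND (B XOR D)

G1 = C OR B
G2 = B XOR D
G3 = G1 AND G2 = (C OR B) AND (B XOR D)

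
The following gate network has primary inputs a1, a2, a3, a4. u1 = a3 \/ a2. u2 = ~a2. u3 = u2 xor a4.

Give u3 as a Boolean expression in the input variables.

~a2 xor a4

u2 = ~a2
u3 = u2 xor a4 = ~a2 xor a4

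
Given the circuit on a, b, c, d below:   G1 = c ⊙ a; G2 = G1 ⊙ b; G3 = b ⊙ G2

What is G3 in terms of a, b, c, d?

G1 = c ⊙ a
G2 = G1 ⊙ b = (c ⊙ a) ⊙ b
G3 = b ⊙ G2 = b ⊙ ((c ⊙ a) ⊙ b)

b ⊙ ((c ⊙ a) ⊙ b)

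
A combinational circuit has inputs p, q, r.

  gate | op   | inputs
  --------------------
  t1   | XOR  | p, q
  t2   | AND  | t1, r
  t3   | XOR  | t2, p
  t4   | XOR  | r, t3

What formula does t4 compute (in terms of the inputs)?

r XOR (((p XOR q) AND r) XOR p)

t1 = p XOR q
t2 = t1 AND r = (p XOR q) AND r
t3 = t2 XOR p = ((p XOR q) AND r) XOR p
t4 = r XOR t3 = r XOR (((p XOR q) AND r) XOR p)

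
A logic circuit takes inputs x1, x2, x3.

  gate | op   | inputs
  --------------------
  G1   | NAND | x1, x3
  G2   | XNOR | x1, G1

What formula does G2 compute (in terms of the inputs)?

G1 = x1 NAND x3
G2 = x1 XNOR G1 = x1 XNOR (x1 NAND x3)

x1 XNOR (x1 NAND x3)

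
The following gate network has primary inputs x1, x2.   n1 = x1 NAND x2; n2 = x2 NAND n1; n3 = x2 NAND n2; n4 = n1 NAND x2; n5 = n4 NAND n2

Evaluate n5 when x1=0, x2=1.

1

n1 = 0 NAND 1 = 1
n2 = 1 NAND 1 = 0
n4 = 1 NAND 1 = 0
n5 = 0 NAND 0 = 1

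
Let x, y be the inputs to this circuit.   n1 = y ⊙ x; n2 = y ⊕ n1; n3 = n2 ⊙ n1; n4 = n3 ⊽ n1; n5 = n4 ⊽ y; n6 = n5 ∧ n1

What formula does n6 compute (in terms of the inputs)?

n1 = y ⊙ x
n2 = y ⊕ n1 = y ⊕ (y ⊙ x)
n3 = n2 ⊙ n1 = (y ⊕ (y ⊙ x)) ⊙ (y ⊙ x)
n4 = n3 ⊽ n1 = ((y ⊕ (y ⊙ x)) ⊙ (y ⊙ x)) ⊽ (y ⊙ x)
n5 = n4 ⊽ y = (((y ⊕ (y ⊙ x)) ⊙ (y ⊙ x)) ⊽ (y ⊙ x)) ⊽ y
n6 = n5 ∧ n1 = ((((y ⊕ (y ⊙ x)) ⊙ (y ⊙ x)) ⊽ (y ⊙ x)) ⊽ y) ∧ (y ⊙ x)

((((y ⊕ (y ⊙ x)) ⊙ (y ⊙ x)) ⊽ (y ⊙ x)) ⊽ y) ∧ (y ⊙ x)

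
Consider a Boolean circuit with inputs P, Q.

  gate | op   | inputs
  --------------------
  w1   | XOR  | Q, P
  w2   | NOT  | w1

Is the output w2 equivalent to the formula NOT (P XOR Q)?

Yes

w1 = Q XOR P
w2 = NOT w1 = NOT (Q XOR P)
At P=0, Q=1: circuit gives 0, formula gives 0.
At P=0, Q=0: circuit gives 1, formula gives 1.
Agrees on all 4 inputs.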